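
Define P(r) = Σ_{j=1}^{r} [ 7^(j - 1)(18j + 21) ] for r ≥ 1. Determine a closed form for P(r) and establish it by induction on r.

We claim P(r) = 3·7^r(r + 1) - 3 for all r ≥ 1.
When r = 1: P(1) = 39, and the closed form gives 39. They agree.
Suppose the result is true for r = j, so P(j) = 3·7^j(j + 1) - 3.
Then P(j+1) = P(j) + (7^j(18j + 39)) = (3·7^j(j + 1) - 3) + (7^j(18j + 39)).
Simplifying, P(j+1) = 21·7^j·j + 42·7^j - 3 = 3·7^(j+1)((j+1) + 1) - 3,
which is the closed form with r = j+1.
By the principle of mathematical induction, the result holds for all r ≥ 1.

P(r) = 3·7^r(r + 1) - 3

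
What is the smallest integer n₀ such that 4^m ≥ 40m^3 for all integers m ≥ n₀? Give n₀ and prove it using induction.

n₀ = 7

At m = 6: 4096 < 8640, so the inequality fails and n₀ ≥ 7. We prove 4^m ≥ 40m^3 for all m ≥ 7.
Base case (m = 7): 4^m = 16384 and 40m^3 = 13720, so 16384 ≥ 13720.
Inductive step: assume the claim holds for m = i, so 4^i ≥ 40i^3.
Then 4^(i + 1) = 4·(4^i) ≥ 4·(40i^3).
Also, for i ≥ 7 we have 4·(40i^3) ≥ 40(i+1)^3, since 4 ≥ (1 + 1/i)^3 for all i ≥ 7.
Combining, 4^(i + 1) ≥ 40(i+1)^3.
By the principle of mathematical induction, the result holds for all m ≥ 7.
Hence the smallest such n₀ is 7.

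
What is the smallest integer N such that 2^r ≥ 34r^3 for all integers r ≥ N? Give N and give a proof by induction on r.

At r = 17: 131072 < 167042, so the inequality fails and N ≥ 18. We prove 2^r ≥ 34r^3 for all r ≥ 18.
For the base case r = 18: 2^r = 262144 and 34r^3 = 198288, so 262144 ≥ 198288.
Suppose the result is true for r = p, so 2^p ≥ 34p^3.
Then 2^(p + 1) = 2·(2^p) ≥ 2·(34p^3).
Also, for p ≥ 18 we have 2·(34p^3) ≥ 34(p+1)^3, since 2 ≥ (1 + 1/p)^3 for all p ≥ 18.
Combining, 2^(p + 1) ≥ 34(p+1)^3.
This completes the induction.
Hence the smallest such N is 18.

N = 18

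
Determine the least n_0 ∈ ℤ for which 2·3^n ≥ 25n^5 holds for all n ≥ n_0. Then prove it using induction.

At n = 14: 9565938 < 13445600, so the inequality fails and n_0 ≥ 15. We prove 2·3^n ≥ 25n^5 for all n ≥ 15.
Base case (n = 15): 2·3^n = 28697814 and 25n^5 = 18984375, so 28697814 ≥ 18984375.
Inductive step: assume the claim holds for n = p, so 2·3^p ≥ 25p^5.
Then 2·3^(p + 1) = 3·(2·3^p) ≥ 3·(25p^5).
Also, for p ≥ 15 we have 3·(25p^5) ≥ 25(p+1)^5, since 3 ≥ (1 + 1/p)^5 for all p ≥ 15.
Combining, 2·3^(p + 1) ≥ 25(p+1)^5.
By induction, the statement is established for all n ≥ 15.
Hence the smallest such n_0 is 15.

n_0 = 15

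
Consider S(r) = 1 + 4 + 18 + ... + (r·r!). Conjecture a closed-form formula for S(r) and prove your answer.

We claim S(r) = (r + 1)! - 1 for all r ≥ 1.
When r = 1: S(1) = 1, and the closed form gives 1. They agree.
Inductive step: assume the claim holds for r = j, so S(j) = (j + 1)! - 1.
Then S(j+1) = S(j) + ((j + 1)(j + 1)!) = ((j + 1)! - 1) + ((j + 1)(j + 1)!).
Simplifying, S(j+1) = ((j+1) + 1)! - 1,
which is the closed form with r = j+1.
By the principle of mathematical induction, the result holds for all r ≥ 1.

S(r) = (r + 1)! - 1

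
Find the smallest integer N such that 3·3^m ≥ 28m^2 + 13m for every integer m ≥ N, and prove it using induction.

At m = 5: 729 < 765, so the inequality fails and N ≥ 6. We prove 3·3^m ≥ 28m^2 + 13m for all m ≥ 6.
When m = 6: 3·3^m = 2187 and 28m^2 + 13m = 1086, so 2187 ≥ 1086.
Inductive step: assume the claim holds for m = j, so 3·3^j ≥ 28j^2 + 13j.
Then 3·3^(j + 1) = 3·(3·3^j) ≥ 3·(28j^2 + 13j).
Also, for j ≥ 6 we have 3·(28j^2 + 13j) ≥ 28(j+1)^2 + 13(j+1), since 3·(28j^2 + 13j) − (28(j+1)^2 + 13(j+1)) = 56j^2 - 30j - 41, which is nonnegative for all j ≥ 6.
Combining, 3·3^(j + 1) ≥ 28(j+1)^2 + 13(j+1).
By induction, the statement is established for all m ≥ 6.
Hence the smallest such N is 6.

N = 6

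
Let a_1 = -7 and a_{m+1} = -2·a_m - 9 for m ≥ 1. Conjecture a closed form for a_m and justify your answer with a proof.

a_m = -(-2)^(m + 1) - 3

Computing the first terms: a_1 = -7, a_2 = 5, a_3 = -19. This suggests a_m = -(-2)^(m + 1) - 3.
Base step (m = 1): the formula gives -7 = -7 = a_1.
Inductive step: assume the claim holds for m = i, so a_i = -(-2)^(i + 1) - 3.
Then a_{i+1} = -2·a_i - 9 = -2·(-(-2)^(i + 1) - 3) - 9 = -(-2)^(i + 2) - 3 = -(-2)^((i+1) + 1) - 3,
which is the claimed formula at m = i+1.
By the principle of mathematical induction, the result holds for all m ≥ 1.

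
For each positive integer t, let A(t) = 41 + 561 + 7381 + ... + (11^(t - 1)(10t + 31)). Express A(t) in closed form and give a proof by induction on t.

A(t) = 11^t(t + 3) - 3

We claim A(t) = 11^t(t + 3) - 3 for all t ≥ 1.
Base case (t = 1): A(1) = 41, and the closed form gives 41. They agree.
Inductive step: assume the claim holds for t = r, so A(r) = 11^r(r + 3) - 3.
Then A(r+1) = A(r) + (11^r(10r + 41)) = (11^r(r + 3) - 3) + (11^r(10r + 41)).
Simplifying, A(r+1) = 11·11^r·r + 44·11^r - 3 = 11^(r+1)((r+1) + 3) - 3,
which is the closed form with t = r+1.
By the principle of mathematical induction, the result holds for all t ≥ 1.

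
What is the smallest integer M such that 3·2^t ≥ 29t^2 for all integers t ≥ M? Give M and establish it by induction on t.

At t = 9: 1536 < 2349, so the inequality fails and M ≥ 10. We prove 3·2^t ≥ 29t^2 for all t ≥ 10.
Base case (t = 10): 3·2^t = 3072 and 29t^2 = 2900, so 3072 ≥ 2900.
For the inductive step, assume it holds for an arbitrary i ≥ 10, so 3·2^i ≥ 29i^2.
Then 3·2^(i + 1) = 2·(3·2^i) ≥ 2·(29i^2).
Also, for i ≥ 10 we have 2·(29i^2) ≥ 29(i+1)^2, since 2 ≥ (1 + 1/i)^2 for all i ≥ 10.
Combining, 3·2^(i + 1) ≥ 29(i+1)^2.
Hence, by induction on t, the claim holds for every t ≥ 10.
Hence the smallest such M is 10.

M = 10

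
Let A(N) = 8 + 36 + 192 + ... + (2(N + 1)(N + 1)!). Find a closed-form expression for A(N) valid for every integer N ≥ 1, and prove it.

We claim A(N) = 2(N + 2)! - 4 for all N ≥ 1.
Base step (N = 1): A(1) = 8, and the closed form gives 8. They agree.
Inductive step: assume the claim holds for N = j, so A(j) = 2(j + 2)! - 4.
Then A(j+1) = A(j) + (2(j + 2)(j + 2)!) = (2(j + 2)! - 4) + (2(j + 2)(j + 2)!).
Simplifying, A(j+1) = 2((j+1) + 2)! - 4,
which is the closed form with N = j+1.
By induction, the statement is established for all N ≥ 1.

A(N) = 2(N + 2)! - 4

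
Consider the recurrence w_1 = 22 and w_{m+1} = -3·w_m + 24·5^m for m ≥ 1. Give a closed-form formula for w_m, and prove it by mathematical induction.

w_m = 7(-3)^(m - 1) + 3·5^m

Computing the first terms: w_1 = 22, w_2 = 54, w_3 = 438. This suggests w_m = 7(-3)^(m - 1) + 3·5^m.
Base step (m = 1): the formula gives 22 = 22 = w_1.
Inductive step: suppose the statement holds for some j ≥ 1, so w_j = 7(-3)^(j - 1) + 3·5^j.
Then w_{j+1} = -3·w_j + 24·5^j = -3·(7(-3)^(j - 1) + 3·5^j) + 24·5^j = 7(-3)^j + 3·5^(j + 1) = 7(-3)^((j+1) - 1) + 3·5^(j+1),
which is the claimed formula at m = j+1.
By the principle of mathematical induction, the result holds for all m ≥ 1.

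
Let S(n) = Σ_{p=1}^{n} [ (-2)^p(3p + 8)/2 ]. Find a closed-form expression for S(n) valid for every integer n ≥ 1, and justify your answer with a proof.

S(n) = (-2)^n(n + 3) - 3

We claim S(n) = (-2)^n(n + 3) - 3 for all n ≥ 1.
When n = 1: S(1) = -11, and the closed form gives -11. They agree.
Suppose the result is true for n = p, so S(p) = (-2)^p(p + 3) - 3.
Then S(p+1) = S(p) + ((-2)^p(-3p - 11)) = ((-2)^p(p + 3) - 3) + ((-2)^p(-3p - 11)).
Simplifying, S(p+1) = -2(-2)^p·p - 8(-2)^p - 3 = (-2)^(p+1)((p+1) + 3) - 3,
which is the closed form with n = p+1.
By the principle of mathematical induction, the result holds for all n ≥ 1.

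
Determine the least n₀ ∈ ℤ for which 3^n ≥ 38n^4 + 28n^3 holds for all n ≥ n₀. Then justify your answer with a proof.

At n = 12: 531441 < 836352, so the inequality fails and n₀ ≥ 13. We prove 3^n ≥ 38n^4 + 28n^3 for all n ≥ 13.
For the base case n = 13: 3^n = 1594323 and 38n^4 + 28n^3 = 1146834, so 1594323 ≥ 1146834.
Inductive step: suppose the statement holds for some j ≥ 13, so 3^j ≥ 38j^4 + 28j^3.
Then 3^(j + 1) = 3·(3^j) ≥ 3·(38j^4 + 28j^3).
Also, for j ≥ 13 we have 3·(38j^4 + 28j^3) ≥ 38(j+1)^4 + 28(j+1)^3, since 3·(38j^4 + 28j^3) − (38(j+1)^4 + 28(j+1)^3) = 76j^4 - 96j^3 - 312j^2 - 236j - 66, which is nonnegative for all j ≥ 13.
Combining, 3^(j + 1) ≥ 38(j+1)^4 + 28(j+1)^3.
Hence, by induction on n, the claim holds for every n ≥ 13.
Hence the smallest such n₀ is 13.

n₀ = 13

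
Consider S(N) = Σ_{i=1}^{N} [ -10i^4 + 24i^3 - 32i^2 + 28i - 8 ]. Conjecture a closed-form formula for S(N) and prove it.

We claim S(N) = -N(2N^4 - N^3 + 2N^2 - 4N - 1) for all N ≥ 1.
For the base case N = 1: S(1) = 2, and the closed form gives 2. They agree.
For the inductive step, assume it holds for an arbitrary i ≥ 1, so S(i) = i(-2i^4 + i^3 - 2i^2 + 4i + 1).
Then S(i+1) = S(i) + (-10i^4 - 16i^3 - 20i^2 - 4i + 2) = (i(-2i^4 + i^3 - 2i^2 + 4i + 1)) + (-10i^4 - 16i^3 - 20i^2 - 4i + 2).
Simplifying, S(i+1) = -(i + 1)(2i^4 + 7i^3 + 11i^2 + 5i - 2) = -(i+1)(2(i+1)^4 - (i+1)^3 + 2(i+1)^2 - 4(i+1) - 1),
which is the closed form with N = i+1.
By induction, the statement is established for all N ≥ 1.

S(N) = -N(2N^4 - N^3 + 2N^2 - 4N - 1)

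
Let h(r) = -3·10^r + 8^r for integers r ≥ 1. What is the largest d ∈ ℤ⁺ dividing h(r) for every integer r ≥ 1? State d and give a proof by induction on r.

d = 2

Computing the first values: h(1) = -22 and h(2) = -236; gcd(-22, -236) = 2, so d ≤ 2.
We prove 2 | -3·10^r + 8^r for all r ≥ 1 by induction on r.
Base step (r = 1): h(1) = -22 = 2·(-11), so 2 | h(1).
Suppose the result is true for r = k, i.e. 2 | h(k). Then
h(k+1) − 10·h(k) = (-3·10^(k+1) + 8^(k+1)) − 10·(-3·10^k + 8^k) = (1)·8^k·(8 − 10) = (-2)·8^k. Since 2 | h(k) by the inductive hypothesis, 2 | 10·h(k); and 2 | -2 since -2 = 2·-1. Therefore 2 | h(k+1).
This completes the induction.
Therefore the largest such d is 2.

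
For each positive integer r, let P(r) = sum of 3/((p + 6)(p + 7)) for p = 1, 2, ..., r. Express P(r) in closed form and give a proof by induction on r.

We claim P(r) = 3r/(7(r + 7)) for all r ≥ 1.
Base case (r = 1): P(1) = 3/56, and the closed form gives 3/56. They agree.
Inductive step: assume the claim holds for r = p, so P(p) = 3p/(7(p + 7)).
Then P(p+1) = P(p) + (3/((p + 7)(p + 8))) = (3p/(7(p + 7))) + (3/((p + 7)(p + 8))).
Simplifying, P(p+1) = 3(p + 1)/(7(p + 8)) = 3(p+1)/(7((p+1) + 7)),
which is the closed form with r = p+1.
This completes the induction.

P(r) = 3r/(7(r + 7))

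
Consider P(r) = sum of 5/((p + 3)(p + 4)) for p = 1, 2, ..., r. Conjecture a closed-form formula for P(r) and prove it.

We claim P(r) = 5r/(4(r + 4)) for all r ≥ 1.
For the base case r = 1: P(1) = 1/4, and the closed form gives 1/4. They agree.
Inductive step: assume the claim holds for r = p, so P(p) = 5p/(4(p + 4)).
Then P(p+1) = P(p) + (5/((p + 4)(p + 5))) = (5p/(4(p + 4))) + (5/((p + 4)(p + 5))).
Simplifying, P(p+1) = 5(p + 1)/(4(p + 5)) = 5(p+1)/(4((p+1) + 4)),
which is the closed form with r = p+1.
This completes the induction.

P(r) = 5r/(4(r + 4))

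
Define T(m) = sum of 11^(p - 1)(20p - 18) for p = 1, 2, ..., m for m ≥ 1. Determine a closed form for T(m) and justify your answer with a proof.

We claim T(m) = 2·11^m(m - 1) + 2 for all m ≥ 1.
When m = 1: T(1) = 2, and the closed form gives 2. They agree.
Inductive step: assume the claim holds for m = p, so T(p) = 2·11^p(p - 1) + 2.
Then T(p+1) = T(p) + (11^p(20p + 2)) = (2·11^p(p - 1) + 2) + (11^p(20p + 2)).
Simplifying, T(p+1) = 22·11^p·p + 2 = 2·11^(p+1)((p+1) - 1) + 2,
which is the closed form with m = p+1.
By the principle of mathematical induction, the result holds for all m ≥ 1.

T(m) = 2·11^m(m - 1) + 2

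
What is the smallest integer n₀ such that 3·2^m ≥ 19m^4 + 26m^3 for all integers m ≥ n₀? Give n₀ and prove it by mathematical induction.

At m = 20: 3145728 < 3248000, so the inequality fails and n₀ ≥ 21. We prove 3·2^m ≥ 19m^4 + 26m^3 for all m ≥ 21.
When m = 21: 3·2^m = 6291456 and 19m^4 + 26m^3 = 3935925, so 6291456 ≥ 3935925.
Suppose the result is true for m = k, so 3·2^k ≥ 19k^4 + 26k^3.
Then 3·2^(k + 1) = 2·(3·2^k) ≥ 2·(19k^4 + 26k^3).
Also, for k ≥ 21 we have 2·(19k^4 + 26k^3) ≥ 19(k+1)^4 + 26(k+1)^3, since 2·(19k^4 + 26k^3) − (19(k+1)^4 + 26(k+1)^3) = 19k^4 - 50k^3 - 192k^2 - 154k - 45, which is nonnegative for all k ≥ 21.
Combining, 3·2^(k + 1) ≥ 19(k+1)^4 + 26(k+1)^3.
By the principle of mathematical induction, the result holds for all m ≥ 21.
Hence the smallest such n₀ is 21.

n₀ = 21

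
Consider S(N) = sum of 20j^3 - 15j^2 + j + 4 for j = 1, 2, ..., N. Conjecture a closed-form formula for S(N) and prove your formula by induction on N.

S(N) = N(5N^3 + 5N^2 - 2N + 2)

We claim S(N) = N(5N^3 + 5N^2 - 2N + 2) for all N ≥ 1.
Base step (N = 1): S(1) = 10, and the closed form gives 10. They agree.
Inductive step: assume the claim holds for N = j, so S(j) = j(5j^3 + 5j^2 - 2j + 2).
Then S(j+1) = S(j) + (20j^3 + 45j^2 + 31j + 10) = (j(5j^3 + 5j^2 - 2j + 2)) + (20j^3 + 45j^2 + 31j + 10).
Simplifying, S(j+1) = (j + 1)(5j^3 + 20j^2 + 23j + 10) = (j+1)(5(j+1)^3 + 5(j+1)^2 - 2(j+1) + 2),
which is the closed form with N = j+1.
By induction, the statement is established for all N ≥ 1.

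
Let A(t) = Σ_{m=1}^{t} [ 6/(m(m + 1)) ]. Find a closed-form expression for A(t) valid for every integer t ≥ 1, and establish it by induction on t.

A(t) = 6t/(t + 1)

We claim A(t) = 6t/(t + 1) for all t ≥ 1.
Base case (t = 1): A(1) = 3, and the closed form gives 3. They agree.
Suppose the result is true for t = m, so A(m) = 6m/(m + 1).
Then A(m+1) = A(m) + (6/((m + 1)(m + 2))) = (6m/(m + 1)) + (6/((m + 1)(m + 2))).
Simplifying, A(m+1) = 6(m + 1)/(m + 2) = 6(m+1)/((m+1) + 1),
which is the closed form with t = m+1.
Hence, by induction on t, the claim holds for every t ≥ 1.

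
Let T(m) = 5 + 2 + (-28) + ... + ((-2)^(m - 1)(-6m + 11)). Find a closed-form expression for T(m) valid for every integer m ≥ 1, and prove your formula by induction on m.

We claim T(m) = (-2)^m(2m - 3) + 3 for all m ≥ 1.
For the base case m = 1: T(1) = 5, and the closed form gives 5. They agree.
For the inductive step, assume it holds for an arbitrary p ≥ 1, so T(p) = (-2)^p(2p - 3) + 3.
Then T(p+1) = T(p) + ((-2)^p(-6p + 5)) = ((-2)^p(2p - 3) + 3) + ((-2)^p(-6p + 5)).
Simplifying, T(p+1) = -(-2)^(p + 1) - (-2)^(p + 2)p + 3 = (-2)^(p+1)(2(p+1) - 3) + 3,
which is the closed form with m = p+1.
Hence, by induction on m, the claim holds for every m ≥ 1.

T(m) = (-2)^m(2m - 3) + 3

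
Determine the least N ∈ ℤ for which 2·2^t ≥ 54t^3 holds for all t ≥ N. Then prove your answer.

N = 18

At t = 17: 262144 < 265302, so the inequality fails and N ≥ 18. We prove 2·2^t ≥ 54t^3 for all t ≥ 18.
Base case (t = 18): 2·2^t = 524288 and 54t^3 = 314928, so 524288 ≥ 314928.
For the inductive step, assume it holds for an arbitrary p ≥ 18, so 2·2^p ≥ 54p^3.
Then 2·2^(p + 1) = 2·(2·2^p) ≥ 2·(54p^3).
Also, for p ≥ 18 we have 2·(54p^3) ≥ 54(p+1)^3, since 2 ≥ (1 + 1/p)^3 for all p ≥ 18.
Combining, 2·2^(p + 1) ≥ 54(p+1)^3.
This completes the induction.
Hence the smallest such N is 18.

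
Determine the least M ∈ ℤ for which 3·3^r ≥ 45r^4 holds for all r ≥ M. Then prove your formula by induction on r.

At r = 11: 531441 < 658845, so the inequality fails and M ≥ 12. We prove 3·3^r ≥ 45r^4 for all r ≥ 12.
When r = 12: 3·3^r = 1594323 and 45r^4 = 933120, so 1594323 ≥ 933120.
Suppose the result is true for r = p, so 3·3^p ≥ 45p^4.
Then 3·3^(p + 1) = 3·(3·3^p) ≥ 3·(45p^4).
Also, for p ≥ 12 we have 3·(45p^4) ≥ 45(p+1)^4, since 3 ≥ (1 + 1/p)^4 for all p ≥ 12.
Combining, 3·3^(p + 1) ≥ 45(p+1)^4.
Hence, by induction on r, the claim holds for every r ≥ 12.
Hence the smallest such M is 12.

M = 12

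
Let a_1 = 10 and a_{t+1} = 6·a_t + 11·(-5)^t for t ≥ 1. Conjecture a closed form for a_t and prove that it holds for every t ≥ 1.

Computing the first terms: a_1 = 10, a_2 = 5, a_3 = 305. This suggests a_t = -(-5)^t + 5·6^(t - 1).
Base step (t = 1): the formula gives 10 = 10 = a_1.
Inductive step: assume the claim holds for t = r, so a_r = -(-5)^r + 5·6^(r - 1).
Then a_{r+1} = 6·a_r + 11·(-5)^r = 6·(-(-5)^r + 5·6^(r - 1)) + 11·(-5)^r = -(-5)^(r + 1) + 5·6^r = -(-5)^(r+1) + 5·6^((r+1) - 1),
which is the claimed formula at t = r+1.
By induction, the statement is established for all t ≥ 1.

a_t = -(-5)^t + 5·6^(t - 1)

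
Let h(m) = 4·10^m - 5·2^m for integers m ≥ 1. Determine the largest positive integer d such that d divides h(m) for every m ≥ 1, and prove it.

Computing the first values: h(1) = 30 and h(2) = 380; gcd(30, 380) = 10, so d ≤ 10.
We prove 10 | 4·10^m - 5·2^m for all m ≥ 1 by induction on m.
Base case (m = 1): h(1) = 30 = 10·(3), so 10 | h(1).
Inductive step: assume the claim holds for m = i, i.e. 10 | h(i). Then
h(i+1) − 10·h(i) = (4·10^(i+1) - 5·2^(i+1)) − 10·(4·10^i - 5·2^i) = (-5)·2^i·(2 − 10) = (40)·2^i. Since 10 | h(i) by the inductive hypothesis, 10 | 10·h(i); and 10 | 40 since 40 = 10·4. Therefore 10 | h(i+1).
This completes the induction.
Therefore the largest such d is 10.

d = 10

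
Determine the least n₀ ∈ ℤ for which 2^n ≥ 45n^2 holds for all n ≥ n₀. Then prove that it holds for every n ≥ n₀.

At n = 12: 4096 < 6480, so the inequality fails and n₀ ≥ 13. We prove 2^n ≥ 45n^2 for all n ≥ 13.
When n = 13: 2^n = 8192 and 45n^2 = 7605, so 8192 ≥ 7605.
Inductive step: assume the claim holds for n = k, so 2^k ≥ 45k^2.
Then 2^(k + 1) = 2·(2^k) ≥ 2·(45k^2).
Also, for k ≥ 13 we have 2·(45k^2) ≥ 45(k+1)^2, since 2 ≥ (1 + 1/k)^2 for all k ≥ 13.
Combining, 2^(k + 1) ≥ 45(k+1)^2.
By the principle of mathematical induction, the result holds for all n ≥ 13.
Hence the smallest such n₀ is 13.

n₀ = 13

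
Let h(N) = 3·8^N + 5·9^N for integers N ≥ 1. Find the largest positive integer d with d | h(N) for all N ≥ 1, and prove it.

d = 3

Computing the first values: h(1) = 69 and h(2) = 597; gcd(69, 597) = 3, so d ≤ 3.
We prove 3 | 3·8^N + 5·9^N for all N ≥ 1 by induction on N.
When N = 1: h(1) = 69 = 3·(23), so 3 | h(1).
For the inductive step, assume it holds for an arbitrary p ≥ 1, i.e. 3 | h(p). Then
h(p+1) − 9·h(p) = (3·8^(p+1) + 5·9^(p+1)) − 9·(3·8^p + 5·9^p) = (3)·8^p·(8 − 9) = (-3)·8^p. Since 3 | h(p) by the inductive hypothesis, 3 | 9·h(p); and 3 | -3 since -3 = 3·-1. Therefore 3 | h(p+1).
By induction, the statement is established for all N ≥ 1.
Therefore the largest such d is 3.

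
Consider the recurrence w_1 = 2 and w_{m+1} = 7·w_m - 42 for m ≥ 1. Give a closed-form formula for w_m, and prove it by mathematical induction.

Computing the first terms: w_1 = 2, w_2 = -28, w_3 = -238. This suggests w_m = -5·7^(m - 1) + 7.
Base step (m = 1): the formula gives 2 = 2 = w_1.
Inductive step: assume the claim holds for m = p, so w_p = -5·7^(p - 1) + 7.
Then w_{p+1} = 7·w_p - 42 = 7·(-5·7^(p - 1) + 7) - 42 = -5·7^p + 7 = -5·7^((p+1) - 1) + 7,
which is the claimed formula at m = p+1.
Hence, by induction on m, the claim holds for every m ≥ 1.

w_m = -5·7^(m - 1) + 7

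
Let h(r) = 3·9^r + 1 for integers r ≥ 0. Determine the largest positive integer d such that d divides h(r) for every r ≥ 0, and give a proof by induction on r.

d = 4

Computing the first values: h(0) = 4 and h(1) = 28; gcd(4, 28) = 4, so d ≤ 4.
We prove 4 | 3·9^r + 1 for all r ≥ 0 by induction on r.
Base step (r = 0): h(0) = 4 = 4·(1), so 4 | h(0).
Suppose the result is true for r = m, i.e. 4 | h(m). Then
h(m+1) = 3·9^(m+1) + 1 = 9·(3·9^m + 1) - 8 = 9·h(m) - 8. The first term is divisible by 4 by the inductive hypothesis, and -8 is divisible by 4. Hence 4 | h(m+1).
By the principle of mathematical induction, the result holds for all r ≥ 0.
Therefore the largest such d is 4.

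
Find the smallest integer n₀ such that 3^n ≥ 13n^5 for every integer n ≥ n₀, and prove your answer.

At n = 14: 4782969 < 6991712, so the inequality fails and n₀ ≥ 15. We prove 3^n ≥ 13n^5 for all n ≥ 15.
Base case (n = 15): 3^n = 14348907 and 13n^5 = 9871875, so 14348907 ≥ 9871875.
For the inductive step, assume it holds for an arbitrary p ≥ 15, so 3^p ≥ 13p^5.
Then 3^(p + 1) = 3·(3^p) ≥ 3·(13p^5).
Also, for p ≥ 15 we have 3·(13p^5) ≥ 13(p+1)^5, since 3 ≥ (1 + 1/p)^5 for all p ≥ 15.
Combining, 3^(p + 1) ≥ 13(p+1)^5.
This completes the induction.
Hence the smallest such n₀ is 15.

n₀ = 15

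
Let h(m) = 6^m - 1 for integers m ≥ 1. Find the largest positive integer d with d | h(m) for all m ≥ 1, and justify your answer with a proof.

Computing the first values: h(1) = 5 and h(2) = 35; gcd(5, 35) = 5, so d ≤ 5.
We prove 5 | 6^m - 1 for all m ≥ 1 by induction on m.
When m = 1: h(1) = 5 = 5·(1), so 5 | h(1).
Inductive step: assume the claim holds for m = j, i.e. 5 | h(j). Then
6^{j+1} − 1^{j+1} = 6·6^j − 1·1^j = 6·(6^j − 1^j) + (5)·1^j. The first term is divisible by 5 by the inductive hypothesis, and the second term (5)·1^j is divisible by 5 since 5 | 5. Hence 5 | h(j+1).
By induction, the statement is established for all m ≥ 1.
Therefore the largest such d is 5.

d = 5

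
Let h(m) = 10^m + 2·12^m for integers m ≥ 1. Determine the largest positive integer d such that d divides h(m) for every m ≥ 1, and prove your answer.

d = 2

Computing the first values: h(1) = 34 and h(2) = 388; gcd(34, 388) = 2, so d ≤ 2.
We prove 2 | 10^m + 2·12^m for all m ≥ 1 by induction on m.
When m = 1: h(1) = 34 = 2·(17), so 2 | h(1).
Suppose the result is true for m = p, i.e. 2 | h(p). Then
h(p+1) − 12·h(p) = (10^(p+1) + 2·12^(p+1)) − 12·(10^p + 2·12^p) = (1)·10^p·(10 − 12) = (-2)·10^p. Since 2 | h(p) by the inductive hypothesis, 2 | 12·h(p); and 2 | -2 since -2 = 2·-1. Therefore 2 | h(p+1).
By the principle of mathematical induction, the result holds for all m ≥ 1.
Therefore the largest such d is 2.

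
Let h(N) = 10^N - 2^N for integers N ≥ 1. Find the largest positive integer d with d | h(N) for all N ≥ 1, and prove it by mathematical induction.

d = 8

Computing the first values: h(1) = 8 and h(2) = 96; gcd(8, 96) = 8, so d ≤ 8.
We prove 8 | 10^N - 2^N for all N ≥ 1 by induction on N.
Base step (N = 1): h(1) = 8 = 8·(1), so 8 | h(1).
Suppose the result is true for N = m, i.e. 8 | h(m). Then
10^{m+1} − 2^{m+1} = 10·10^m − 2·2^m = 10·(10^m − 2^m) + (8)·2^m. The first term is divisible by 8 by the inductive hypothesis, and the second term (8)·2^m is divisible by 8 since 8 | 8. Hence 8 | h(m+1).
This completes the induction.
Therefore the largest such d is 8.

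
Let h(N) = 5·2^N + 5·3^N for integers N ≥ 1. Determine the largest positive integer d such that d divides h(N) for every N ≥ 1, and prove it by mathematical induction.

Computing the first values: h(1) = 25 and h(2) = 65; gcd(25, 65) = 5, so d ≤ 5.
We prove 5 | 5·2^N + 5·3^N for all N ≥ 1 by induction on N.
When N = 1: h(1) = 25 = 5·(5), so 5 | h(1).
For the inductive step, assume it holds for an arbitrary k ≥ 1, i.e. 5 | h(k). Then
h(k+1) − 3·h(k) = (5·2^(k+1) + 5·3^(k+1)) − 3·(5·2^k + 5·3^k) = (5)·2^k·(2 − 3) = (-5)·2^k. Since 5 | h(k) by the inductive hypothesis, 5 | 3·h(k); and 5 | -5 since -5 = 5·-1. Therefore 5 | h(k+1).
This completes the induction.
Therefore the largest such d is 5.

d = 5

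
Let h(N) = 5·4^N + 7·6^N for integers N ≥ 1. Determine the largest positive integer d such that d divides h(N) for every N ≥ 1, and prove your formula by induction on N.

d = 2

Computing the first values: h(1) = 62 and h(2) = 332; gcd(62, 332) = 2, so d ≤ 2.
We prove 2 | 5·4^N + 7·6^N for all N ≥ 1 by induction on N.
When N = 1: h(1) = 62 = 2·(31), so 2 | h(1).
Suppose the result is true for N = i, i.e. 2 | h(i). Then
h(i+1) − 6·h(i) = (5·4^(i+1) + 7·6^(i+1)) − 6·(5·4^i + 7·6^i) = (5)·4^i·(4 − 6) = (-10)·4^i. Since 2 | h(i) by the inductive hypothesis, 2 | 6·h(i); and 2 | -10 since -10 = 2·-5. Therefore 2 | h(i+1).
This completes the induction.
Therefore the largest such d is 2.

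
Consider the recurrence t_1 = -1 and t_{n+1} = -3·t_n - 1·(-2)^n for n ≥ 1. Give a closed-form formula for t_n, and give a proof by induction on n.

Computing the first terms: t_1 = -1, t_2 = 5, t_3 = -19. This suggests t_n = -(-2)^n + (-3)^n.
For the base case n = 1: the formula gives -1 = -1 = t_1.
For the inductive step, assume it holds for an arbitrary k ≥ 1, so t_k = -(-2)^k + (-3)^k.
Then t_{k+1} = -3·t_k - 1·(-2)^k = -3·(-(-2)^k + (-3)^k) - 1·(-2)^k = -(-2)^(k + 1) + (-3)^(k + 1),
which is the claimed formula at n = k+1.
This completes the induction.

t_n = -(-2)^n + (-3)^n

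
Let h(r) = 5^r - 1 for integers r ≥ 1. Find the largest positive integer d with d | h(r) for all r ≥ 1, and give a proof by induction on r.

d = 4

Computing the first values: h(1) = 4 and h(2) = 24; gcd(4, 24) = 4, so d ≤ 4.
We prove 4 | 5^r - 1 for all r ≥ 1 by induction on r.
When r = 1: h(1) = 4 = 4·(1), so 4 | h(1).
Suppose the result is true for r = k, i.e. 4 | h(k). Then
5^{k+1} − 1^{k+1} = 5·5^k − 1·1^k = 5·(5^k − 1^k) + (4)·1^k. The first term is divisible by 4 by the inductive hypothesis, and the second term (4)·1^k is divisible by 4 since 4 | 4. Hence 4 | h(k+1).
Hence, by induction on r, the claim holds for every r ≥ 1.
Therefore the largest such d is 4.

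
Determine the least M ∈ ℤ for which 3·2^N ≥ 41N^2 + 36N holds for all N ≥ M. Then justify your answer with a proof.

M = 11

At N = 10: 3072 < 4460, so the inequality fails and M ≥ 11. We prove 3·2^N ≥ 41N^2 + 36N for all N ≥ 11.
When N = 11: 3·2^N = 6144 and 41N^2 + 36N = 5357, so 6144 ≥ 5357.
Suppose the result is true for N = p, so 3·2^p ≥ 41p^2 + 36p.
Then 3·2^(p + 1) = 2·(3·2^p) ≥ 2·(41p^2 + 36p).
Also, for p ≥ 11 we have 2·(41p^2 + 36p) ≥ 41(p+1)^2 + 36(p+1), since 2·(41p^2 + 36p) − (41(p+1)^2 + 36(p+1)) = 41p^2 - 46p - 77, which is nonnegative for all p ≥ 11.
Combining, 3·2^(p + 1) ≥ 41(p+1)^2 + 36(p+1).
By induction, the statement is established for all N ≥ 11.
Hence the smallest such M is 11.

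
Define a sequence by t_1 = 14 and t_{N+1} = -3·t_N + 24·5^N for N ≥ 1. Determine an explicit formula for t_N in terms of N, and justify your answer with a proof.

Computing the first terms: t_1 = 14, t_2 = 78, t_3 = 366. This suggests t_N = -(-3)^(N - 1) + 3·5^N.
For the base case N = 1: the formula gives 14 = 14 = t_1.
Inductive step: suppose the statement holds for some r ≥ 1, so t_r = -(-3)^(r - 1) + 3·5^r.
Then t_{r+1} = -3·t_r + 24·5^r = -3·(-(-3)^(r - 1) + 3·5^r) + 24·5^r = -(-3)^r + 3·5^(r + 1) = -(-3)^((r+1) - 1) + 3·5^(r+1),
which is the claimed formula at N = r+1.
By the principle of mathematical induction, the result holds for all N ≥ 1.

t_N = -(-3)^(N - 1) + 3·5^N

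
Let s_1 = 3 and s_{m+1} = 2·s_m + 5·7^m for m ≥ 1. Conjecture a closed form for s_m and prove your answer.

Computing the first terms: s_1 = 3, s_2 = 41, s_3 = 327. This suggests s_m = -2^(m + 1) + 7^m.
For the base case m = 1: the formula gives 3 = 3 = s_1.
Inductive step: suppose the statement holds for some i ≥ 1, so s_i = -2^(i + 1) + 7^i.
Then s_{i+1} = 2·s_i + 5·7^i = 2·(-2^(i + 1) + 7^i) + 5·7^i = -2^(i + 2) + 7^(i + 1) = -2^((i+1) + 1) + 7^(i+1),
which is the claimed formula at m = i+1.
Hence, by induction on m, the claim holds for every m ≥ 1.

s_m = -2^(m + 1) + 7^m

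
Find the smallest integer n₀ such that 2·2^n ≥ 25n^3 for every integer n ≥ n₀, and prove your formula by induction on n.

At n = 15: 65536 < 84375, so the inequality fails and n₀ ≥ 16. We prove 2·2^n ≥ 25n^3 for all n ≥ 16.
When n = 16: 2·2^n = 131072 and 25n^3 = 102400, so 131072 ≥ 102400.
Suppose the result is true for n = r, so 2·2^r ≥ 25r^3.
Then 2·2^(r + 1) = 2·(2·2^r) ≥ 2·(25r^3).
Also, for r ≥ 16 we have 2·(25r^3) ≥ 25(r+1)^3, since 2 ≥ (1 + 1/r)^3 for all r ≥ 16.
Combining, 2·2^(r + 1) ≥ 25(r+1)^3.
By the principle of mathematical induction, the result holds for all n ≥ 16.
Hence the smallest such n₀ is 16.

n₀ = 16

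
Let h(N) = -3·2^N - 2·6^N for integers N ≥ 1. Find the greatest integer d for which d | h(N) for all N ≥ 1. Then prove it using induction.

Computing the first values: h(1) = -18 and h(2) = -84; gcd(-18, -84) = 6, so d ≤ 6.
We prove 6 | -3·2^N - 2·6^N for all N ≥ 1 by induction on N.
Base step (N = 1): h(1) = -18 = 6·(-3), so 6 | h(1).
Inductive step: assume the claim holds for N = i, i.e. 6 | h(i). Then
h(i+1) − 6·h(i) = (-3·2^(i+1) - 2·6^(i+1)) − 6·(-3·2^i - 2·6^i) = (-3)·2^i·(2 − 6) = (12)·2^i. Since 6 | h(i) by the inductive hypothesis, 6 | 6·h(i); and 6 | 12 since 12 = 6·2. Therefore 6 | h(i+1).
By induction, the statement is established for all N ≥ 1.
Therefore the largest such d is 6.

d = 6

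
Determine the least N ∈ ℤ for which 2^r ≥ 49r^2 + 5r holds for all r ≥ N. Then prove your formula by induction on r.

N = 14

At r = 13: 8192 < 8346, so the inequality fails and N ≥ 14. We prove 2^r ≥ 49r^2 + 5r for all r ≥ 14.
Base case (r = 14): 2^r = 16384 and 49r^2 + 5r = 9674, so 16384 ≥ 9674.
Inductive step: assume the claim holds for r = i, so 2^i ≥ 49i^2 + 5i.
Then 2^(i + 1) = 2·(2^i) ≥ 2·(49i^2 + 5i).
Also, for i ≥ 14 we have 2·(49i^2 + 5i) ≥ 49(i+1)^2 + 5(i+1), since 2·(49i^2 + 5i) − (49(i+1)^2 + 5(i+1)) = 49i^2 - 93i - 54, which is nonnegative for all i ≥ 14.
Combining, 2^(i + 1) ≥ 49(i+1)^2 + 5(i+1).
This completes the induction.
Hence the smallest such N is 14.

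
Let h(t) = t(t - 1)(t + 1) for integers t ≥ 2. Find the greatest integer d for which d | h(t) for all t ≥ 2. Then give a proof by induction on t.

d = 6

Computing the first values: h(2) = 6 and h(3) = 24; gcd(6, 24) = 6, so d ≤ 6.
We prove 6 | t(t - 1)(t + 1) for all t ≥ 2 by induction on t.
For the base case t = 2: h(2) = 6 = 6·(1), so 6 | h(2).
Inductive step: assume the claim holds for t = r, i.e. 6 | h(r). Then
h(r+1) − h(r) = r·(r+1)·(r+2) − (r-1)·r·(r+1) = r·(r+1)·[(r+2) − (r-1)] = 3·r·(r+1). The product of 2 consecutive integers is divisible by (2)! = 2, so h(r+1) − h(r) is divisible by 3·2 = 6. By the inductive hypothesis 6 | h(r), hence 6 | h(r+1).
Hence, by induction on t, the claim holds for every t ≥ 2.
Therefore the largest such d is 6.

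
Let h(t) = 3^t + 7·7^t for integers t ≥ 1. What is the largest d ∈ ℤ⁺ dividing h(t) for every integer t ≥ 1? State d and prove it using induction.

Computing the first values: h(1) = 52 and h(2) = 352; gcd(52, 352) = 4, so d ≤ 4.
We prove 4 | 3^t + 7·7^t for all t ≥ 1 by induction on t.
Base case (t = 1): h(1) = 52 = 4·(13), so 4 | h(1).
Suppose the result is true for t = i, i.e. 4 | h(i). Then
h(i+1) − 7·h(i) = (3^(i+1) + 7·7^(i+1)) − 7·(3^i + 7·7^i) = (1)·3^i·(3 − 7) = (-4)·3^i. Since 4 | h(i) by the inductive hypothesis, 4 | 7·h(i); and 4 | -4 since -4 = 4·-1. Therefore 4 | h(i+1).
Hence, by induction on t, the claim holds for every t ≥ 1.
Therefore the largest such d is 4.

d = 4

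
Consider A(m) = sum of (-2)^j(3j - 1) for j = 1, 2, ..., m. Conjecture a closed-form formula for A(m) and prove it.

A(m) = 2(-2)^m·m

We claim A(m) = 2(-2)^m·m for all m ≥ 1.
When m = 1: A(1) = -4, and the closed form gives -4. They agree.
Inductive step: suppose the statement holds for some j ≥ 1, so A(j) = 2(-2)^j·j.
Then A(j+1) = A(j) + ((-2)^(j + 1)(3j + 2)) = (2(-2)^j·j) + ((-2)^(j + 1)(3j + 2)).
Simplifying, A(j+1) = (-2)^(j + 2)(-j - 1) = 2(-2)^(j+1)·(j+1),
which is the closed form with m = j+1.
This completes the induction.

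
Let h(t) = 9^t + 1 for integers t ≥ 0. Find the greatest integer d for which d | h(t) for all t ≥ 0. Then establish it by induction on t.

Computing the first values: h(0) = 2 and h(1) = 10; gcd(2, 10) = 2, so d ≤ 2.
We prove 2 | 9^t + 1 for all t ≥ 0 by induction on t.
For the base case t = 0: h(0) = 2 = 2·(1), so 2 | h(0).
Suppose the result is true for t = p, i.e. 2 | h(p). Then
h(p+1) = 9^(p+1) + 1 = 9·(9^p + 1) - 8 = 9·h(p) - 8. The first term is divisible by 2 by the inductive hypothesis, and -8 is divisible by 2. Hence 2 | h(p+1).
By induction, the statement is established for all t ≥ 0.
Therefore the largest such d is 2.

d = 2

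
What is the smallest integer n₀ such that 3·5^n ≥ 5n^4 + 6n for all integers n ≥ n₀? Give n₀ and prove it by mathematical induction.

n₀ = 4

At n = 3: 375 < 423, so the inequality fails and n₀ ≥ 4. We prove 3·5^n ≥ 5n^4 + 6n for all n ≥ 4.
Base step (n = 4): 3·5^n = 1875 and 5n^4 + 6n = 1304, so 1875 ≥ 1304.
Suppose the result is true for n = p, so 3·5^p ≥ 5p^4 + 6p.
Then 3·5^(p + 1) = 5·(3·5^p) ≥ 5·(5p^4 + 6p).
Also, for p ≥ 4 we have 5·(5p^4 + 6p) ≥ 5(p+1)^4 + 6(p+1), since 5·(5p^4 + 6p) − (5(p+1)^4 + 6(p+1)) = 20p^4 - 20p^3 - 30p^2 + 4p - 11, which is nonnegative for all p ≥ 4.
Combining, 3·5^(p + 1) ≥ 5(p+1)^4 + 6(p+1).
Hence, by induction on n, the claim holds for every n ≥ 4.
Hence the smallest such n₀ is 4.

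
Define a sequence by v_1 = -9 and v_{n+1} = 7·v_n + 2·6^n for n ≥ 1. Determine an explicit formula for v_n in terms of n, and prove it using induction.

v_n = -2·6^n + 3·7^(n - 1)

Computing the first terms: v_1 = -9, v_2 = -51, v_3 = -285. This suggests v_n = -2·6^n + 3·7^(n - 1).
When n = 1: the formula gives -9 = -9 = v_1.
Inductive step: suppose the statement holds for some p ≥ 1, so v_p = -2·6^p + 3·7^(p - 1).
Then v_{p+1} = 7·v_p + 2·6^p = 7·(-2·6^p + 3·7^(p - 1)) + 2·6^p = -2·6^(p + 1) + 3·7^p = -2·6^(p+1) + 3·7^((p+1) - 1),
which is the claimed formula at n = p+1.
This completes the induction.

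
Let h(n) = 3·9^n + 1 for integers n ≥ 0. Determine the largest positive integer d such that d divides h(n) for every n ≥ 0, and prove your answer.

d = 4

Computing the first values: h(0) = 4 and h(1) = 28; gcd(4, 28) = 4, so d ≤ 4.
We prove 4 | 3·9^n + 1 for all n ≥ 0 by induction on n.
Base step (n = 0): h(0) = 4 = 4·(1), so 4 | h(0).
Inductive step: assume the claim holds for n = r, i.e. 4 | h(r). Then
h(r+1) = 3·9^(r+1) + 1 = 9·(3·9^r + 1) - 8 = 9·h(r) - 8. The first term is divisible by 4 by the inductive hypothesis, and -8 is divisible by 4. Hence 4 | h(r+1).
By the principle of mathematical induction, the result holds for all n ≥ 0.
Therefore the largest such d is 4.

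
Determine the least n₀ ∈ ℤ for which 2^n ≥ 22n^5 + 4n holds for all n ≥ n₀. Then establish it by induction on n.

n₀ = 29

At n = 28: 268435456 < 378628208, so the inequality fails and n₀ ≥ 29. We prove 2^n ≥ 22n^5 + 4n for all n ≥ 29.
When n = 29: 2^n = 536870912 and 22n^5 + 4n = 451245394, so 536870912 ≥ 451245394.
Inductive step: suppose the statement holds for some m ≥ 29, so 2^m ≥ 22m^5 + 4m.
Then 2^(m + 1) = 2·(2^m) ≥ 2·(22m^5 + 4m).
Also, for m ≥ 29 we have 2·(22m^5 + 4m) ≥ 22(m+1)^5 + 4(m+1), since 2·(22m^5 + 4m) − (22(m+1)^5 + 4(m+1)) = 22m^5 - 110m^4 - 220m^3 - 220m^2 - 106m - 26, which is nonnegative for all m ≥ 29.
Combining, 2^(m + 1) ≥ 22(m+1)^5 + 4(m+1).
By induction, the statement is established for all n ≥ 29.
Hence the smallest such n₀ is 29.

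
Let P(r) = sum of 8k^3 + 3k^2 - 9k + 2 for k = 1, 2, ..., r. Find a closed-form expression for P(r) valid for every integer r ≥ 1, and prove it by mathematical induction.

We claim P(r) = r(2r^3 + 5r^2 - r - 2) for all r ≥ 1.
Base step (r = 1): P(1) = 4, and the closed form gives 4. They agree.
Inductive step: assume the claim holds for r = k, so P(k) = k(2k^3 + 5k^2 - k - 2).
Then P(k+1) = P(k) + (8k^3 + 27k^2 + 21k + 4) = (k(2k^3 + 5k^2 - k - 2)) + (8k^3 + 27k^2 + 21k + 4).
Simplifying, P(k+1) = (k + 1)(2k^3 + 11k^2 + 15k + 4) = (k+1)(2(k+1)^3 + 5(k+1)^2 - (k+1) - 2),
which is the closed form with r = k+1.
By the principle of mathematical induction, the result holds for all r ≥ 1.

P(r) = r(2r^3 + 5r^2 - r - 2)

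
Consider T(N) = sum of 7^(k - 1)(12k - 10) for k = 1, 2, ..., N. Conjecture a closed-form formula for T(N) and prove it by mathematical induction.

We claim T(N) = 2·7^N(N - 1) + 2 for all N ≥ 1.
For the base case N = 1: T(1) = 2, and the closed form gives 2. They agree.
Inductive step: assume the claim holds for N = k, so T(k) = 2·7^k(k - 1) + 2.
Then T(k+1) = T(k) + (7^k(12k + 2)) = (2·7^k(k - 1) + 2) + (7^k(12k + 2)).
Simplifying, T(k+1) = 14·7^k·k + 2 = 2·7^(k+1)((k+1) - 1) + 2,
which is the closed form with N = k+1.
Hence, by induction on N, the claim holds for every N ≥ 1.

T(N) = 2·7^N(N - 1) + 2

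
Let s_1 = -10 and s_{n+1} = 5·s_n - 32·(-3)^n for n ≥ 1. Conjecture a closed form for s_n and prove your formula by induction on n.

Computing the first terms: s_1 = -10, s_2 = 46, s_3 = -58. This suggests s_n = 4(-3)^n + 2·5^(n - 1).
When n = 1: the formula gives -10 = -10 = s_1.
For the inductive step, assume it holds for an arbitrary r ≥ 1, so s_r = 4(-3)^r + 2·5^(r - 1).
Then s_{r+1} = 5·s_r - 32·(-3)^r = 5·(4(-3)^r + 2·5^(r - 1)) - 32·(-3)^r = 4(-3)^(r + 1) + 2·5^r = 4(-3)^(r+1) + 2·5^((r+1) - 1),
which is the claimed formula at n = r+1.
Hence, by induction on n, the claim holds for every n ≥ 1.

s_n = 4(-3)^n + 2·5^(n - 1)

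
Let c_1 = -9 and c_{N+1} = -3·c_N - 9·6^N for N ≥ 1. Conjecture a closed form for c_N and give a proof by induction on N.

c_N = (-3)^N - 6^N

Computing the first terms: c_1 = -9, c_2 = -27, c_3 = -243. This suggests c_N = (-3)^N - 6^N.
Base case (N = 1): the formula gives -9 = -9 = c_1.
Inductive step: suppose the statement holds for some k ≥ 1, so c_k = (-3)^k - 6^k.
Then c_{k+1} = -3·c_k - 9·6^k = -3·((-3)^k - 6^k) - 9·6^k = (-3)^(k + 1) - 6^(k + 1),
which is the claimed formula at N = k+1.
This completes the induction.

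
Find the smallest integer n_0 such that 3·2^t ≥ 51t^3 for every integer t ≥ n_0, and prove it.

n_0 = 17

At t = 16: 196608 < 208896, so the inequality fails and n_0 ≥ 17. We prove 3·2^t ≥ 51t^3 for all t ≥ 17.
Base step (t = 17): 3·2^t = 393216 and 51t^3 = 250563, so 393216 ≥ 250563.
For the inductive step, assume it holds for an arbitrary i ≥ 17, so 3·2^i ≥ 51i^3.
Then 3·2^(i + 1) = 2·(3·2^i) ≥ 2·(51i^3).
Also, for i ≥ 17 we have 2·(51i^3) ≥ 51(i+1)^3, since 2 ≥ (1 + 1/i)^3 for all i ≥ 17.
Combining, 3·2^(i + 1) ≥ 51(i+1)^3.
By induction, the statement is established for all t ≥ 17.
Hence the smallest such n_0 is 17.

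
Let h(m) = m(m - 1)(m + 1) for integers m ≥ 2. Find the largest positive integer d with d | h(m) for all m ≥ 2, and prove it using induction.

Computing the first values: h(2) = 6 and h(3) = 24; gcd(6, 24) = 6, so d ≤ 6.
We prove 6 | m(m - 1)(m + 1) for all m ≥ 2 by induction on m.
Base case (m = 2): h(2) = 6 = 6·(1), so 6 | h(2).
For the inductive step, assume it holds for an arbitrary j ≥ 2, i.e. 6 | h(j). Then
h(j+1) − h(j) = j·(j+1)·(j+2) − (j-1)·j·(j+1) = j·(j+1)·[(j+2) − (j-1)] = 3·j·(j+1). The product of 2 consecutive integers is divisible by (2)! = 2, so h(j+1) − h(j) is divisible by 3·2 = 6. By the inductive hypothesis 6 | h(j), hence 6 | h(j+1).
By the principle of mathematical induction, the result holds for all m ≥ 2.
Therefore the largest such d is 6.

d = 6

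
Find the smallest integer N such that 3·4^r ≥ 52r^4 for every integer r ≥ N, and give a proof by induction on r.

At r = 8: 196608 < 212992, so the inequality fails and N ≥ 9. We prove 3·4^r ≥ 52r^4 for all r ≥ 9.
For the base case r = 9: 3·4^r = 786432 and 52r^4 = 341172, so 786432 ≥ 341172.
For the inductive step, assume it holds for an arbitrary p ≥ 9, so 3·4^p ≥ 52p^4.
Then 3·4^(p + 1) = 4·(3·4^p) ≥ 4·(52p^4).
Also, for p ≥ 9 we have 4·(52p^4) ≥ 52(p+1)^4, since 4 ≥ (1 + 1/p)^4 for all p ≥ 9.
Combining, 3·4^(p + 1) ≥ 52(p+1)^4.
This completes the induction.
Hence the smallest such N is 9.

N = 9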